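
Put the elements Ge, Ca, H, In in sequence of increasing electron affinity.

H is in period 1, group 1; Ca is in period 4, group 2; Ge is in period 4, group 14; In is in period 5, group 13.
Atoms with high Z_eff and room in the valence shell (especially the halogens) have the most exothermic electron affinities.
These span different periods and groups, so the two trends combine.
In > Ca: the two effects oppose for this pair; the across-period effect wins (29 vs 2 kJ/mol).
H > In: period and group pull opposite ways; the down-group shift dominates (73 vs 29 kJ/mol).
Ge > H: the two effects oppose for this pair; the across-period effect wins (119 vs 73 kJ/mol).
Tabulated electron affinity (kJ/mol): H 73, Ca 2, Ge 119, In 29.
So from lowest to highest: Ca < In < H < Ge.

Ca < In < H < Ge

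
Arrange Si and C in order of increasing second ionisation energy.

Consider each +1 ion: Si⁺ still has 3 valence electrons; C⁺ still has 3 valence electrons.
All are still removing valence electrons, so compare the +1 ions as you would atoms: IE_2 generally rises across a period (higher Z_eff) and falls down a group (larger shell), subject to the usual subshell exceptions.
Valence configurations: Si⁺ [Ne]3s²3p¹, C⁺ [He]2s²2p¹.
Tabulated IE_2 (kJ/mol): Si 1577, C 2353.
Hence IE_2: Si < C.

Si, C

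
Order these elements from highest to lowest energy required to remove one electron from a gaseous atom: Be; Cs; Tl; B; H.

H is in period 1, group 1; Be is in period 2, group 2; B is in period 2, group 13; Cs is in period 6, group 1; Tl is in period 6, group 13.
First ionization energy rises across a period (greater Z_eff holds electrons more tightly) and falls down a group (valence electrons are farther from the nucleus).
These span different periods and groups, so the two trends combine.
Tl > Cs: Tl lies to the right of Cs in period 6, so the across-period effect alone puts Tl higher.
B > Tl: B sits above Tl in group 13, so the down-group effect alone puts B higher.
Be > B: this pair runs against the simple trend — see the exception note.
H > Be: the two effects oppose for this pair; the down-group effect wins (1312 vs 900 kJ/mol).
Note the exception: Be has a higher first ionization energy than B, contrary to the simple trend — removing B's lone 2p electron is easier than breaking Be's filled 2s².
Approximate values (kJ/mol): H 1312, Be 900, B 801, Cs 376, Tl 589.
So from highest to lowest: H > Be > B > Tl > Cs.

H > Be > B > Tl > Cs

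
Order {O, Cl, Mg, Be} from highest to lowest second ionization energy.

After 1 electron has been removed, what remains? O⁺ still has 5 valence electrons; Cl⁺ still has 6 valence electrons; Mg⁺ still has 1 valence electron; Be⁺ still has 1 valence electron.
All are still removing valence electrons, so compare the +1 ions as you would atoms: IE_2 generally rises across a period (higher Z_eff) and falls down a group (larger shell), subject to the usual subshell exceptions.
Valence configurations: O⁺ [He]2s²2p³, Cl⁺ [Ne]3s²3p⁴, Mg⁺ [Ne]3s¹, Be⁺ [He]2s¹.
Approximate IE_2 values (kJ/mol): O 3388, Cl 2298, Mg 1451, Be 1757.
So the second ionization energies run Mg < Be < Cl < O.

O > Cl > Be > Mg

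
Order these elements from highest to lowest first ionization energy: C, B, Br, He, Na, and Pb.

He is in period 1, group 18; B is in period 2, group 13; C is in period 2, group 14; Na is in period 3, group 1; Br is in period 4, group 17; Pb is in period 6, group 14.
Across a period the outer electron is held more tightly (higher IE₁); down a group it sits in a higher shell, more shielded, and comes off more easily.
These span different periods and groups, so the two trends combine.
Pb > Na: the two effects oppose for this pair; the across-period effect wins (716 vs 496 kJ/mol).
B > Pb: period and group pull opposite ways; the down-group shift dominates (801 vs 716 kJ/mol).
C > B: both are in period 2; the period trend gives C the larger value.
Br > C: period and group pull opposite ways; the across-period shift dominates (1140 vs 1086 kJ/mol).
He > Br: both effects reinforce here, so He is clearly the higher of the two.
For reference (kJ/mol): He 2372, B 801, C 1086, Na 496, Br 1140, Pb 716.
So from highest to lowest: He > Br > C > B > Pb > Na.

He > Br > C > B > Pb > Na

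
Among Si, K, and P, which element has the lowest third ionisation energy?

P

After 2 electrons have been removed, what remains? Si²⁺ still has 2 valence electrons; K²⁺ is already 1 electron into the core; P²⁺ still has 3 valence electrons.
Pulling an electron out of a noble-gas core costs far more than removing a remaining valence electron, so K sits at the high end of IE_3.
Valence configurations: Si²⁺ [Ne]3s², P²⁺ [Ne]3s²3p¹.
P²⁺ loses a lone 3p electron whereas Si²⁺ must break into a filled 3s² pair, so IE_3(Si) > IE_3(P) even though P has the higher nuclear charge.
The numbers (kJ/mol): Si 3232, K 4420, P 2914.
Hence IE_3: P < Si < K.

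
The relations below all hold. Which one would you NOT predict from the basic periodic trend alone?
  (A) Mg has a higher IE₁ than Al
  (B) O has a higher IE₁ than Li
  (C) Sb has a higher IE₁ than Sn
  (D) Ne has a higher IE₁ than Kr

(A)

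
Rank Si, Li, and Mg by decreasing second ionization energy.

Li > Si > Mg

IE_2 is the cost of taking one more electron from the +1 cation: Si⁺ still has 3 valence electrons; Li⁺ is the bare [He] core; Mg⁺ still has 1 valence electron.
Core electrons are held far more tightly than valence electrons, so Li tops the IE_2 order.
Valence configurations: Si⁺ [Ne]3s²3p¹, Mg⁺ [Ne]3s¹.
The numbers (kJ/mol): Si 1577, Li 7298, Mg 1451.
Overall IE_2 order: Mg < Si < Li.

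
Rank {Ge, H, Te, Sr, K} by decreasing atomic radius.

K > Sr > Te > Ge > H

H is in period 1, group 1; K is in period 4, group 1; Ge is in period 4, group 14; Sr is in period 5, group 2; Te is in period 5, group 16.
Moving right in a period, electrons are added to the same shell under a stronger nuclear pull, so atoms get smaller; moving down, a new shell is opened and atoms get larger.
Neither a single period nor a single group — weigh both effects.
Ge > H: the two effects oppose for this pair; the down-group effect wins (121 vs 32 pm).
Te > Ge: period and group pull opposite ways; the down-group shift dominates (136 vs 121 pm).
Sr > Te: both are in period 5; the period trend gives Sr the larger value.
K > Sr: the two effects oppose for this pair; the across-period effect wins (196 vs 185 pm).
Approximate values (pm): H 32, K 196, Ge 121, Sr 185, Te 136.
So from largest to smallest: K > Sr > Te > Ge > H.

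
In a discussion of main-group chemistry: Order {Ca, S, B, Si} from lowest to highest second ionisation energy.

Consider each +1 ion: Ca⁺ still has 1 valence electron; S⁺ still has 5 valence electrons; B⁺ still has 2 valence electrons; Si⁺ still has 3 valence electrons.
All are still removing valence electrons, so compare the +1 ions as you would atoms: IE_2 generally rises across a period (higher Z_eff) and falls down a group (larger shell), subject to the usual subshell exceptions.
Valence configurations: Ca⁺ [Ar]4s¹, S⁺ [Ne]3s²3p³, B⁺ [He]2s², Si⁺ [Ne]3s²3p¹.
Tabulated IE_2 (kJ/mol): Ca 1145, S 2252, B 2427, Si 1577.
Overall IE_2 order: Ca < Si < S < B.

Ca, Si, S, B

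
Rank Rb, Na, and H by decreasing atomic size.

Rb > Na > H

Across a period the added protons contract the valence shell; down a group each new principal shell makes the atom larger.
All are in group 1, so atomic radius increases down the group.
So from largest to smallest: Rb > Na > H.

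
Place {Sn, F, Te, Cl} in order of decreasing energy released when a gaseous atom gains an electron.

F is in period 2, group 17; Cl is in period 3, group 17; Sn is in period 5, group 14; Te is in period 5, group 16.
Electron affinity generally becomes more exothermic across a period toward the halogens and less exothermic down a group.
Here both period and group differ, so the two effects have to be weighed against each other.
Te > Sn: Te lies to the right of Sn in period 5, so the across-period effect alone puts Te higher.
F > Te: both effects reinforce here, so F is clearly the higher of the two.
Cl > F: this pair runs against the simple trend — see the exception note.
Note the exception: Cl has a higher electron affinity than F, contrary to the simple trend — F's small 2p subshell makes the incoming electron feel strong e⁻–e⁻ repulsion, so Cl actually releases more energy on gaining an electron.
For reference (kJ/mol): F 328, Cl 349, Sn 107, Te 190.
So from highest to lowest: Cl > F > Te > Sn.

Cl > F > Te > Sn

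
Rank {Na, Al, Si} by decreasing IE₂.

IE_2 is the cost of taking one more electron from the +1 cation: Na⁺ is the bare [Ne] core; Al⁺ still has 2 valence electrons; Si⁺ still has 3 valence electrons.
Core electrons are held far more tightly than valence electrons, so Na tops the IE_2 order.
Valence configurations: Al⁺ [Ne]3s², Si⁺ [Ne]3s²3p¹.
Si⁺ loses a lone 3p electron whereas Al⁺ must break into a filled 3s² pair, so IE_2(Al) > IE_2(Si) even though Si has the higher nuclear charge.
Tabulated IE_2 (kJ/mol): Na 4562, Al 1817, Si 1577.
Overall IE_2 order: Si < Al < Na.

Na > Al > Si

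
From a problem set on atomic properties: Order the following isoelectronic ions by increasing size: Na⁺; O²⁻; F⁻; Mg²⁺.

Mg²⁺, Na⁺, F⁻, O²⁻

All of these have 10 electrons, so size is governed by nuclear charge alone: the more protons, the stronger the pull on the same electron cloud, and the smaller the ion.
Nuclear charges: Mg²⁺ (Z=12), Na⁺ (Z=11), F⁻ (Z=9), O²⁻ (Z=8).
Smallest to largest: Mg²⁺ < Na⁺ < F⁻ < O²⁻.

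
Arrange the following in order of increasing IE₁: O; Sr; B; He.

Sr < B < O < He

Across a period the outer electron is held more tightly (higher IE₁); down a group it sits in a higher shell, more shielded, and comes off more easily.
These span different periods and groups, so the two trends combine.
B > Sr: relative to Sr, both the across-period and down-group shifts push B's first ionization energy up.
O > B: both are in period 2; the period trend gives O the larger value.
He > O: relative to O, both the across-period and down-group shifts push He's first ionization energy up.
For reference (kJ/mol): He 2372, B 801, O 1314, Sr 550.
So from lowest to highest: Sr < B < O < He.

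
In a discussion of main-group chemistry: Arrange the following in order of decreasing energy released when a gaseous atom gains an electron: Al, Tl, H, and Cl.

Cl > H > Al > Tl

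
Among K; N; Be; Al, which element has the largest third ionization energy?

After 2 electrons have been removed, what remains? K²⁺ is already 1 electron into the core; N²⁺ still has 3 valence electrons; Be²⁺ is the bare [He] core; Al²⁺ still has 1 valence electron.
Usually core removal costs more than valence removal, but here the competition is close: a tightly held n=2 valence electron can cost more to remove than an n=3 core electron, so the actual values have to decide it.
Valence configurations: N²⁺ [He]2s²2p¹, Al²⁺ [Ne]3s¹.
The numbers (kJ/mol): K 4420, N 4578, Be 14849, Al 2745.
Overall IE_3 order: Al < K < N < Be.

Be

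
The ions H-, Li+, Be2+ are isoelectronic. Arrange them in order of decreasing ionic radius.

All of these have 2 electrons, so size is governed by nuclear charge alone: the more protons, the stronger the pull on the same electron cloud, and the smaller the ion.
Nuclear charges: Be2+ (Z=4), Li+ (Z=3), H- (Z=1).
Largest to smallest: H- > Li+ > Be2+.

H-, Li+, Be2+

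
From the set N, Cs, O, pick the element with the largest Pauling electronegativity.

O

N is in period 2, group 15; O is in period 2, group 16; Cs is in period 6, group 1.
Smaller atoms with higher effective nuclear charge are more electronegative.
Here both period and group differ, so the two effects have to be weighed against each other.
N > Cs: both effects reinforce here, so N is clearly the higher of the two.
O > N: both are in period 2; the period trend gives O the larger value.
Approximate values (Pauling): N 3.04, O 3.44, Cs 0.79.
The largest Pauling electronegativity among these belongs to O.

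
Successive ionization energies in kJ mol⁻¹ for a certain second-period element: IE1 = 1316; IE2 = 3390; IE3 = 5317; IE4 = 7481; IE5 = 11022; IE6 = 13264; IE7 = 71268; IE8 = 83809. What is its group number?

Group 16

Look for the largest jump between consecutive ionization energies: IE7/IE6 ≈ 5.4, far larger than any earlier ratio.
That jump marks the point where a core electron is being removed. So the atom has 6 valence electrons.
A main-group element with 6 valence electrons is in group 16.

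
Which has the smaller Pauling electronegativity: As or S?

As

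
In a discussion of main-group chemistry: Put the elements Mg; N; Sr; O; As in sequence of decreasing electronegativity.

N is in period 2, group 15; O is in period 2, group 16; Mg is in period 3, group 2; As is in period 4, group 15; Sr is in period 5, group 2.
Electronegativity increases across a period and decreases down a group, tracking effective nuclear charge and atomic size.
Here both period and group differ, so the two effects have to be weighed against each other.
Mg > Sr: they share group 2; the group trend gives Mg the larger value.
As > Mg: the two effects oppose for this pair; the across-period effect wins (2.18 vs 1.31).
N > As: N sits above As in group 15, so the down-group effect alone puts N higher.
O > N: both are in period 2; the period trend gives O the larger value.
Tabulated electronegativity (Pauling): N 3.04, O 3.44, Mg 1.31, As 2.18, Sr 0.95.
So from highest to lowest: O > N > As > Mg > Sr.

O, N, As, Mg, Sr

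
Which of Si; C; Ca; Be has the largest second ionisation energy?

C

IE_2 is the cost of taking one more electron from the +1 cation: Si⁺ still has 3 valence electrons; C⁺ still has 3 valence electrons; Ca⁺ still has 1 valence electron; Be⁺ still has 1 valence electron.
All are still removing valence electrons, so compare the +1 ions as you would atoms: IE_2 generally rises across a period (higher Z_eff) and falls down a group (larger shell), subject to the usual subshell exceptions.
Valence configurations: Si⁺ [Ne]3s²3p¹, C⁺ [He]2s²2p¹, Ca⁺ [Ar]4s¹, Be⁺ [He]2s¹.
The numbers (kJ/mol): Si 1577, C 2353, Ca 1145, Be 1757.
Putting it together, IE_2: Ca < Si < Be < C.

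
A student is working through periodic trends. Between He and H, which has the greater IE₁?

He

IE₁ increases left→right with effective nuclear charge and decreases top→bottom as the valence shell moves farther out.
All lie in period 1, so first ionization energy increases left to right.
So He has the greater IE₁ (He > H).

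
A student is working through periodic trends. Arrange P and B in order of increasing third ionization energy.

Consider each +2 ion: P²⁺ still has 3 valence electrons; B²⁺ still has 1 valence electron.
All are still removing valence electrons, so compare the +2 ions as you would atoms: IE_3 generally rises across a period (higher Z_eff) and falls down a group (larger shell), subject to the usual subshell exceptions.
Valence configurations: P²⁺ [Ne]3s²3p¹, B²⁺ [He]2s¹.
The numbers (kJ/mol): P 2914, B 3660.
Hence IE_3: P < B.

P < B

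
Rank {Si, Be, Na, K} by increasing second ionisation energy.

The second ionization energy removes an electron from the +1 ion. For each element: Si⁺ still has 3 valence electrons; Be⁺ still has 1 valence electron; Na⁺ is the bare [Ne] core; K⁺ is the bare [Ar] core.
Pulling an electron out of a noble-gas core costs far more than removing a remaining valence electron, so K and Na sit at the high end of IE_2.
Valence configurations: Si⁺ [Ne]3s²3p¹, Be⁺ [He]2s¹.
Approximate IE_2 values (kJ/mol): Si 1577, Be 1757, Na 4562, K 3052.
So the second ionization energies run Si < Be < K < Na.

Si < Be < K < Na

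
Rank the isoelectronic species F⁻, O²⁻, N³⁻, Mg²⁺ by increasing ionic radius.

Mg²⁺ < F⁻ < O²⁻ < N³⁻

All of these have 10 electrons, so size is governed by nuclear charge alone: the more protons, the stronger the pull on the same electron cloud, and the smaller the ion.
Nuclear charges: Mg²⁺ (Z=12), F⁻ (Z=9), O²⁻ (Z=8), N³⁻ (Z=7).
Smallest to largest: Mg²⁺ < F⁻ < O²⁻ < N³⁻.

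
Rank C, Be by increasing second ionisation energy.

Be < C

Consider each +1 ion: C⁺ still has 3 valence electrons; Be⁺ still has 1 valence electron.
All are still removing valence electrons, so compare the +1 ions as you would atoms: IE_2 generally rises across a period (higher Z_eff) and falls down a group (larger shell), subject to the usual subshell exceptions.
Valence configurations: C⁺ [He]2s²2p¹, Be⁺ [He]2s¹.
The numbers (kJ/mol): C 2353, Be 1757.
Overall IE_2 order: Be < C.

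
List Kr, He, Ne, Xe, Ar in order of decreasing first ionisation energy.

He, Ne, Ar, Kr, Xe

He is in period 1, group 18; Ne is in period 2, group 18; Ar is in period 3, group 18; Kr is in period 4, group 18; Xe is in period 5, group 18.
IE₁ increases left→right with effective nuclear charge and decreases top→bottom as the valence shell moves farther out.
All are in group 18, so first ionization energy increases up the group.
So from highest to lowest: He > Ne > Ar > Kr > Xe.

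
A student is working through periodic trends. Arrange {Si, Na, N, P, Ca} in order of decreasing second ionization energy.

IE_2 is the cost of taking one more electron from the +1 cation: Si⁺ still has 3 valence electrons; Na⁺ is the bare [Ne] core; N⁺ still has 4 valence electrons; P⁺ still has 4 valence electrons; Ca⁺ still has 1 valence electron.
Core electrons are held far more tightly than valence electrons, so Na tops the IE_2 order.
Valence configurations: Si⁺ [Ne]3s²3p¹, N⁺ [He]2s²2p², P⁺ [Ne]3s²3p², Ca⁺ [Ar]4s¹.
The numbers (kJ/mol): Si 1577, Na 4562, N 2856, P 1907, Ca 1145.
So the second ionization energies run Ca < Si < P < N < Na.

Na > N > P > Si > Ca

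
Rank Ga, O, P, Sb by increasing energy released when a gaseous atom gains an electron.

O is in period 2, group 16; P is in period 3, group 15; Ga is in period 4, group 13; Sb is in period 5, group 15.
Electron affinity generally becomes more exothermic across a period toward the halogens and less exothermic down a group.
Here both period and group differ, so the two effects have to be weighed against each other.
P > Ga: both effects reinforce here, so P is clearly the higher of the two.
Sb > P: this pair runs against the simple trend — see the exception note.
O > Sb: relative to Sb, both the across-period and down-group shifts push O's electron affinity up.
Note the exception: Sb has a higher electron affinity than P, contrary to the simple trend — both are half-filled np³, but the pairing/repulsion penalty for the added electron shrinks as the p orbitals become larger and more diffuse down the group, and for Sb that outweighs the weaker nuclear attraction.
Tabulated electron affinity (kJ/mol): O 141, P 72, Ga 29, Sb 103.
So from lowest to highest: Ga < P < Sb < O.

Ga < P < Sb < O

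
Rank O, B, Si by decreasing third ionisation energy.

IE_3 is the cost of taking one more electron from the +2 cation: O²⁺ still has 4 valence electrons; B²⁺ still has 1 valence electron; Si²⁺ still has 2 valence electrons.
All are still removing valence electrons, so compare the +2 ions as you would atoms: IE_3 generally rises across a period (higher Z_eff) and falls down a group (larger shell), subject to the usual subshell exceptions.
Valence configurations: O²⁺ [He]2s²2p², B²⁺ [He]2s¹, Si²⁺ [Ne]3s².
The numbers (kJ/mol): O 5300, B 3660, Si 3232.
Overall IE_3 order: Si < B < O.

O > B > Si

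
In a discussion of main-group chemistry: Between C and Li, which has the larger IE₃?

Li

IE_3 is the cost of taking one more electron from the +2 cation: C²⁺ still has 2 valence electrons; Li²⁺ is already 1 electron into the core.
Core electrons are held far more tightly than valence electrons, so Li tops the IE_3 order.
Approximate IE_3 values (kJ/mol): C 4620, Li 11815.
Hence IE_3: C < Li.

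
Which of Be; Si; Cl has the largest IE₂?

The second ionization energy removes an electron from the +1 ion. For each element: Be⁺ still has 1 valence electron; Si⁺ still has 3 valence electrons; Cl⁺ still has 6 valence electrons.
All are still removing valence electrons, so compare the +1 ions as you would atoms: IE_2 generally rises across a period (higher Z_eff) and falls down a group (larger shell), subject to the usual subshell exceptions.
Valence configurations: Be⁺ [He]2s¹, Si⁺ [Ne]3s²3p¹, Cl⁺ [Ne]3s²3p⁴.
Tabulated IE_2 (kJ/mol): Be 1757, Si 1577, Cl 2298.
So the second ionization energies run Si < Be < Cl.

Cl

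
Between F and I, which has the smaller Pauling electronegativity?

I

EN rises left→right (higher Z_eff, smaller atoms) and falls top→bottom (larger, more shielded atoms).
All are in group 17, so electronegativity increases up the group.
So I has the smaller Pauling electronegativity (I < F).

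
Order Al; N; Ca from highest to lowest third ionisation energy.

Ca, N, Al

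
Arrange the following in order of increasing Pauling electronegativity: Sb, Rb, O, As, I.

Rb < Sb < As < I < O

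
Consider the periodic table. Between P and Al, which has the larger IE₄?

Al

Consider each +3 ion: P³⁺ still has 2 valence electrons; Al³⁺ is the bare [Ne] core.
Breaking into a closed-shell core is much more expensive than removing a leftover valence electron — Al has the largest IE_4 here.
Tabulated IE_4 (kJ/mol): P 4964, Al 11577.
So the fourth ionization energies run P < Al.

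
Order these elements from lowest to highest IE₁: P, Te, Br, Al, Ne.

Ne is in period 2, group 18; Al is in period 3, group 13; P is in period 3, group 15; Br is in period 4, group 17; Te is in period 5, group 16.
IE₁ increases left→right with effective nuclear charge and decreases top→bottom as the valence shell moves farther out.
Neither a single period nor a single group — weigh both effects.
Te > Al: the two effects oppose for this pair; the across-period effect wins (869 vs 578 kJ/mol).
P > Te: the two effects oppose for this pair; the down-group effect wins (1012 vs 869 kJ/mol).
Br > P: the two effects oppose for this pair; the across-period effect wins (1140 vs 1012 kJ/mol).
Ne > Br: relative to Br, both the across-period and down-group shifts push Ne's first ionization energy up.
Approximate values (kJ/mol): Ne 2081, Al 578, P 1012, Br 1140, Te 869.
So from lowest to highest: Al < Te < P < Br < Ne.

Al, Te, P, Br, Ne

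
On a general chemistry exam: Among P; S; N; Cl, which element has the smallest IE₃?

IE_3 is the cost of taking one more electron from the +2 cation: P²⁺ still has 3 valence electrons; S²⁺ still has 4 valence electrons; N²⁺ still has 3 valence electrons; Cl²⁺ still has 5 valence electrons.
All are still removing valence electrons, so compare the +2 ions as you would atoms: IE_3 generally rises across a period (higher Z_eff) and falls down a group (larger shell), subject to the usual subshell exceptions.
Valence configurations: P²⁺ [Ne]3s²3p¹, S²⁺ [Ne]3s²3p², N²⁺ [He]2s²2p¹, Cl²⁺ [Ne]3s²3p³.
Approximate IE_3 values (kJ/mol): P 2914, S 3357, N 4578, Cl 3822.
Overall IE_3 order: P < S < Cl < N.

P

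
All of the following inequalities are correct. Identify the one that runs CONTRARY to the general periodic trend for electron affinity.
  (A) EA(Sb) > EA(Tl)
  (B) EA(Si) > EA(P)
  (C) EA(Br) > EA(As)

The general trend: electron affinity increases across a period and decreases down a group.
(A) Sb (period 5, group 15) vs Tl (period 6, group 13): the stated order agrees with the simple trend.
(B) Si (period 3, group 14) vs P (period 3, group 15): the stated order contradicts the simple trend.
(C) Br (period 4, group 17) vs As (period 4, group 15): the stated order agrees with the simple trend.
The exception is (B): adding an electron to P's half-filled 3p³ is unfavourable, so Si (3p²) has the more exothermic EA.

(B)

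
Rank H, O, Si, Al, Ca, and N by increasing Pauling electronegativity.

Ca, Al, Si, H, N, O

EN rises left→right (higher Z_eff, smaller atoms) and falls top→bottom (larger, more shielded atoms).
Here both period and group differ, so the two effects have to be weighed against each other.
Al > Ca: relative to Ca, both the across-period and down-group shifts push Al's electronegativity up.
Si > Al: Si lies to the right of Al in period 3, so the across-period effect alone puts Si higher.
H > Si: the two effects oppose for this pair; the down-group effect wins (2.20 vs 1.90).
N > H: the two effects oppose for this pair; the across-period effect wins (3.04 vs 2.20).
O > N: both are in period 2; the period trend gives O the larger value.
For reference (Pauling): H 2.20, N 3.04, O 3.44, Al 1.61, Si 1.90, Ca 1.00.
So from lowest to highest: Ca < Al < Si < H < N < O.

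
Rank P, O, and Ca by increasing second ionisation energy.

Ca < P < O

The second ionization energy removes an electron from the +1 ion. For each element: P⁺ still has 4 valence electrons; O⁺ still has 5 valence electrons; Ca⁺ still has 1 valence electron.
All are still removing valence electrons, so compare the +1 ions as you would atoms: IE_2 generally rises across a period (higher Z_eff) and falls down a group (larger shell), subject to the usual subshell exceptions.
Valence configurations: P⁺ [Ne]3s²3p², O⁺ [He]2s²2p³, Ca⁺ [Ar]4s¹.
Tabulated IE_2 (kJ/mol): P 1907, O 3388, Ca 1145.
Putting it together, IE_2: Ca < P < O.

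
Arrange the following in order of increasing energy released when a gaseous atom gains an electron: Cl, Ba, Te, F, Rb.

F is in period 2, group 17; Cl is in period 3, group 17; Rb is in period 5, group 1; Te is in period 5, group 16; Ba is in period 6, group 2.
Adding an electron releases more energy for atoms nearer the top right (short of the noble gases).
These span different periods and groups, so the two trends combine.
Rb > Ba: period and group pull opposite ways; the down-group shift dominates (47 vs 14 kJ/mol).
Te > Rb: both are in period 5; the period trend gives Te the larger value.
F > Te: relative to Te, both the across-period and down-group shifts push F's electron affinity up.
Cl > F: this pair runs against the simple trend — see the exception note.
Note the exception: Cl has a higher electron affinity than F, contrary to the simple trend — F's small 2p subshell makes the incoming electron feel strong e⁻–e⁻ repulsion, so Cl actually releases more energy on gaining an electron.
Tabulated electron affinity (kJ/mol): F 328, Cl 349, Rb 47, Te 190, Ba 14.
So from lowest to highest: Ba < Rb < Te < F < Cl.

Ba < Rb < Te < F < Cl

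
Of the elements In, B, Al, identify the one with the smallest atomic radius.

B

B is in period 2, group 13; Al is in period 3, group 13; In is in period 5, group 13.
Moving right in a period, electrons are added to the same shell under a stronger nuclear pull, so atoms get smaller; moving down, a new shell is opened and atoms get larger.
All are in group 13, so atomic radius increases down the group.
The smallest atomic radius among these belongs to B.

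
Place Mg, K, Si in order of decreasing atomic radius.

K, Mg, Si

Mg is in period 3, group 2; Si is in period 3, group 14; K is in period 4, group 1.
Moving right in a period, electrons are added to the same shell under a stronger nuclear pull, so atoms get smaller; moving down, a new shell is opened and atoms get larger.
Neither a single period nor a single group — weigh both effects.
Mg > Si: both are in period 3; the period trend gives Mg the larger value.
K > Mg: both effects reinforce here, so K is clearly the larger of the two.
For reference (pm): Mg 139, Si 116, K 196.
So from largest to smallest: K > Mg > Si.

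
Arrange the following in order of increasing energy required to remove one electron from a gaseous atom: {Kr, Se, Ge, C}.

Ge, Se, C, Kr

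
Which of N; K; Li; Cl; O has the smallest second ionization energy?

Cl

The second ionization energy removes an electron from the +1 ion. For each element: N⁺ still has 4 valence electrons; K⁺ is the bare [Ar] core; Li⁺ is the bare [He] core; Cl⁺ still has 6 valence electrons; O⁺ still has 5 valence electrons.
Usually core removal costs more than valence removal, but here the competition is close: a tightly held n=2 valence electron can cost more to remove than an n=3 core electron, so the actual values have to decide it.
Valence configurations: N⁺ [He]2s²2p², Cl⁺ [Ne]3s²3p⁴, O⁺ [He]2s²2p³.
Approximate IE_2 values (kJ/mol): N 2856, K 3052, Li 7298, Cl 2298, O 3388.
Putting it together, IE_2: Cl < N < K < O < Li.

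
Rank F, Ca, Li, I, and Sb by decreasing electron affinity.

F > I > Sb > Li > Ca

Li is in period 2, group 1; F is in period 2, group 17; Ca is in period 4, group 2; Sb is in period 5, group 15; I is in period 5, group 17.
Adding an electron releases more energy for atoms nearer the top right (short of the noble gases).
Here both period and group differ, so the two effects have to be weighed against each other.
Li > Ca: period and group pull opposite ways; the down-group shift dominates (60 vs 2 kJ/mol).
Sb > Li: the two effects oppose for this pair; the across-period effect wins (103 vs 60 kJ/mol).
I > Sb: I lies to the right of Sb in period 5, so the across-period effect alone puts I higher.
F > I: they share group 17; the group trend gives F the larger value.
Tabulated electron affinity (kJ/mol): Li 60, F 328, Ca 2, Sb 103, I 295.
So from highest to lowest: F > I > Sb > Li > Ca.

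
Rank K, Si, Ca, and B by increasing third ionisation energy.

Si < B < K < Ca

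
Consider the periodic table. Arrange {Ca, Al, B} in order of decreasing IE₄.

B > Al > Ca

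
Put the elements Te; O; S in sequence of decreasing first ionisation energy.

O > S > Te

O is in period 2, group 16; S is in period 3, group 16; Te is in period 5, group 16.
Across a period the outer electron is held more tightly (higher IE₁); down a group it sits in a higher shell, more shielded, and comes off more easily.
All are in group 16, so first ionization energy increases up the group.
So from highest to lowest: O > S > Te.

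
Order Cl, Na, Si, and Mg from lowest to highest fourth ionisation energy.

Si < Cl < Na < Mg

After 3 electrons have been removed, what remains? Cl³⁺ still has 4 valence electrons; Na³⁺ is already 2 electrons into the core; Si³⁺ still has 1 valence electron; Mg³⁺ is already 1 electron into the core.
Breaking into a closed-shell core is much more expensive than removing a leftover valence electron — Na and Mg have the largest IE_4 here.
Valence configurations: Cl³⁺ [Ne]3s²3p², Si³⁺ [Ne]3s¹.
Approximate IE_4 values (kJ/mol): Cl 5159, Na 9543, Si 4356, Mg 10543.
So the fourth ionization energies run Si < Cl < Na < Mg.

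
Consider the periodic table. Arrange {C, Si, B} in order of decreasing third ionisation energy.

C > B > Si

The third ionization energy removes an electron from the +2 ion. For each element: C²⁺ still has 2 valence electrons; Si²⁺ still has 2 valence electrons; B²⁺ still has 1 valence electron.
All are still removing valence electrons, so compare the +2 ions as you would atoms: IE_3 generally rises across a period (higher Z_eff) and falls down a group (larger shell), subject to the usual subshell exceptions.
Valence configurations: C²⁺ [He]2s², Si²⁺ [Ne]3s², B²⁺ [He]2s¹.
Approximate IE_3 values (kJ/mol): C 4620, Si 3232, B 3660.
Hence IE_3: Si < B < C.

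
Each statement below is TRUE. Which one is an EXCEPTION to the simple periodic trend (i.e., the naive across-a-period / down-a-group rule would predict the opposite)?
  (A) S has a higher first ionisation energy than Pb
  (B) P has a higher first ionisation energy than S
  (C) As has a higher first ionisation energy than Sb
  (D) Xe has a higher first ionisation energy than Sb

The general trend: first ionisation energy increases across a period and decreases down a group.
(A) S (period 3, group 16) vs Pb (period 6, group 14): the stated order agrees with the simple trend.
(B) P (period 3, group 15) vs S (period 3, group 16): the stated order contradicts the simple trend.
(C) As (period 4, group 15) vs Sb (period 5, group 15): the stated order agrees with the simple trend.
(D) Xe (period 5, group 18) vs Sb (period 5, group 15): the stated order agrees with the simple trend.
The exception is (B): S (3p⁴) ionizes more easily than half-filled P (3p³) because the paired 3p electron in S is pushed out by e⁻–e⁻ repulsion.

(B)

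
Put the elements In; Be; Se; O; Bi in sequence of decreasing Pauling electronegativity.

Be is in period 2, group 2; O is in period 2, group 16; Se is in period 4, group 16; In is in period 5, group 13; Bi is in period 6, group 15.
Electronegativity increases across a period and decreases down a group, tracking effective nuclear charge and atomic size.
These span different periods and groups, so the two trends combine.
In > Be: the two effects oppose for this pair; the across-period effect wins (1.78 vs 1.57).
Bi > In: period and group pull opposite ways; the across-period shift dominates (2.02 vs 1.78).
Se > Bi: both effects reinforce here, so Se is clearly the higher of the two.
O > Se: they share group 16; the group trend gives O the larger value.
Tabulated electronegativity (Pauling): Be 1.57, O 3.44, Se 2.55, In 1.78, Bi 2.02.
So from highest to lowest: O > Se > Bi > In > Be.

O, Se, Bi, In, Be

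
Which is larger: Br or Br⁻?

Forming Br⁻ adds 1 electron to Br. More electron–electron repulsion in the same shell, with unchanged nuclear charge, lets the cloud expand.
An anion is larger than its parent atom: Br⁻ > Br.

Br⁻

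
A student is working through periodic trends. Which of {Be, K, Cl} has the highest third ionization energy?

Be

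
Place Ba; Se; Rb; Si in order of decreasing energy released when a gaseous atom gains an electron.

Adding an electron releases more energy for atoms nearer the top right (short of the noble gases).
Here both period and group differ, so the two effects have to be weighed against each other.
Rb > Ba: the two effects oppose for this pair; the down-group effect wins (47 vs 14 kJ/mol).
Si > Rb: relative to Rb, both the across-period and down-group shifts push Si's electron affinity up.
Se > Si: the two effects oppose for this pair; the across-period effect wins (195 vs 134 kJ/mol).
Approximate values (kJ/mol): Si 134, Se 195, Rb 47, Ba 14.
So from highest to lowest: Se > Si > Rb > Ba.

Se > Si > Rb > Ba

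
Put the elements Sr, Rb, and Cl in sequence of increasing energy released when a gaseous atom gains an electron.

Sr < Rb < Cl

Cl is in period 3, group 17; Rb is in period 5, group 1; Sr is in period 5, group 2.
Adding an electron releases more energy for atoms nearer the top right (short of the noble gases).
Neither a single period nor a single group — weigh both effects.
Rb > Sr: this pair runs against the simple trend — see the exception note.
Cl > Rb: both effects reinforce here, so Cl is clearly the higher of the two.
Note the exception: Rb has a higher electron affinity than Sr, contrary to the simple trend — adding an electron to Sr (ns²) has to open a new, higher-energy np subshell, which is unfavourable.
Approximate values (kJ/mol): Cl 349, Rb 47, Sr 5.
So from lowest to highest: Sr < Rb < Cl.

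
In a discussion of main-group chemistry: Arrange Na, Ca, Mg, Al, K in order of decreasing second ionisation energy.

Na > K > Al > Mg > Ca

After 1 electron has been removed, what remains? Na⁺ is the bare [Ne] core; Ca⁺ still has 1 valence electron; Mg⁺ still has 1 valence electron; Al⁺ still has 2 valence electrons; K⁺ is the bare [Ar] core.
Core electrons are held far more tightly than valence electrons, so K and Na top the IE_2 order.
Valence configurations: Ca⁺ [Ar]4s¹, Mg⁺ [Ne]3s¹, Al⁺ [Ne]3s².
The numbers (kJ/mol): Na 4562, Ca 1145, Mg 1451, Al 1817, K 3052.
Overall IE_2 order: Ca < Mg < Al < K < Na.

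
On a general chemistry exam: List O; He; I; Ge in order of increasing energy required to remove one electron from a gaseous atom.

Ge < I < O < He

First ionization energy rises across a period (greater Z_eff holds electrons more tightly) and falls down a group (valence electrons are farther from the nucleus).
Here both period and group differ, so the two effects have to be weighed against each other.
I > Ge: the two effects oppose for this pair; the across-period effect wins (1008 vs 762 kJ/mol).
O > I: the two effects oppose for this pair; the down-group effect wins (1314 vs 1008 kJ/mol).
He > O: both effects reinforce here, so He is clearly the higher of the two.
Approximate values (kJ/mol): He 2372, O 1314, Ge 762, I 1008.
So from lowest to highest: Ge < I < O < He.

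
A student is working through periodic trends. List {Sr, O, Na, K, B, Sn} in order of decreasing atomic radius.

B is in period 2, group 13; O is in period 2, group 16; Na is in period 3, group 1; K is in period 4, group 1; Sr is in period 5, group 2; Sn is in period 5, group 14.
Radius decreases left→right (rising Z_eff, same n) and increases top→bottom (higher n).
Here both period and group differ, so the two effects have to be weighed against each other.
B > O: both are in period 2; the period trend gives B the larger value.
Sn > B: period and group pull opposite ways; the down-group shift dominates (140 vs 85 pm).
Na > Sn: the two effects oppose for this pair; the across-period effect wins (155 vs 140 pm).
Sr > Na: the two effects oppose for this pair; the down-group effect wins (185 vs 155 pm).
K > Sr: the two effects oppose for this pair; the across-period effect wins (196 vs 185 pm).
Approximate values (pm): B 85, O 63, Na 155, K 196, Sr 185, Sn 140.
So from largest to smallest: K > Sr > Na > Sn > B > O.

K > Sr > Na > Sn > B > O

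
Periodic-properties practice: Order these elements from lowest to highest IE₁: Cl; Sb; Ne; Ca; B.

B is in period 2, group 13; Ne is in period 2, group 18; Cl is in period 3, group 17; Ca is in period 4, group 2; Sb is in period 5, group 15.
IE₁ increases left→right with effective nuclear charge and decreases top→bottom as the valence shell moves farther out.
Here both period and group differ, so the two effects have to be weighed against each other.
B > Ca: both effects reinforce here, so B is clearly the higher of the two.
Sb > B: period and group pull opposite ways; the across-period shift dominates (831 vs 801 kJ/mol).
Cl > Sb: relative to Sb, both the across-period and down-group shifts push Cl's first ionization energy up.
Ne > Cl: relative to Cl, both the across-period and down-group shifts push Ne's first ionization energy up.
For reference (kJ/mol): B 801, Ne 2081, Cl 1251, Ca 590, Sb 831.
So from lowest to highest: Ca < B < Sb < Cl < Ne.

Ca < B < Sb < Cl < Ne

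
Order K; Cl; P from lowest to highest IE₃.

P, Cl, K

Consider each +2 ion: K²⁺ is already 1 electron into the core; Cl²⁺ still has 5 valence electrons; P²⁺ still has 3 valence electrons.
Breaking into a closed-shell core is much more expensive than removing a leftover valence electron — K has the largest IE_3 here.
Valence configurations: Cl²⁺ [Ne]3s²3p³, P²⁺ [Ne]3s²3p¹.
Tabulated IE_3 (kJ/mol): K 4420, Cl 3822, P 2914.
So the third ionization energies run P < Cl < K.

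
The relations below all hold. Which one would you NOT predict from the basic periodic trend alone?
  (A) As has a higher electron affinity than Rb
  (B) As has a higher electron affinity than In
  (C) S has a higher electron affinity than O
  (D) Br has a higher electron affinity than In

The general trend: electron affinity increases across a period and decreases down a group.
(A) As (period 4, group 15) vs Rb (period 5, group 1): the stated order agrees with the simple trend.
(B) As (period 4, group 15) vs In (period 5, group 13): the stated order agrees with the simple trend.
(C) S (period 3, group 16) vs O (period 2, group 16): the stated order contradicts the simple trend.
(D) Br (period 4, group 17) vs In (period 5, group 13): the stated order agrees with the simple trend.
The exception is (C): the compact 2p subshell of O repels the added electron more than S's larger 3p does.

(C)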